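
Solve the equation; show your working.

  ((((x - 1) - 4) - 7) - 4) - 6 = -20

Step 1. [((((x - 1) - 4) - 7) - 4) - 6 = -20] the outer -6 inverts by adding 6, so sub: (((x - 1) - 4) - 7) - 4 = -14.
Step 2. [(((x - 1) - 4) - 7) - 4 = -14] -4 is outermost — add 4 both sides. So sub: ((x - 1) - 4) - 7 = -10.
Step 3. [((x - 1) - 4) - 7 = -10] peel the -7: add 7 from each side, so sub: (x - 1) - 4 = -3.
Step 4. [(x - 1) - 4 = -3] 4 comes off first (add 4). So sub: x - 1 = 1.
Step 5. [x - 1 = 1] 1 comes off first (add 1). So sub: x = 2.

Answer: x ∈ {2}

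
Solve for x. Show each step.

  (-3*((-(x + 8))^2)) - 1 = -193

Step 1. [(-3*((-(x + 8))^2)) - 1 = -193] peel the -1: add 1 from each side. So sub: -3*((-(x + 8))^2) = -192.
Step 2. [-3*((-(x + 8))^2) = -192] -3·(inner) — divide through by -3 ⇒ div: (-(x + 8))^2 = 64.
Step 3. [(-(x + 8))^2 = 64] LHS squared, RHS 64 ≥ 0: apply √ (±), so sqrt: -(x + 8) = 8 or -8.
Step 4. [-(x + 8) = 8 or -8] LHS negated; negate both sides, so neg: x + 8 = -8 or 8.
Step 5. [x + 8 = -8 or 8] peel the +8: subtract 8 from each side, so sub: x = -16 or 0.

Answer: x ∈ {-16, 0}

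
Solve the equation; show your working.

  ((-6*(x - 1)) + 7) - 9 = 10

Step 1. [((-6*(x - 1)) + 7) - 9 = 10] the outer -9 inverts by adding 9 ⇒ sub: (-6*(x - 1)) + 7 = 19.
Step 2. [(-6*(x - 1)) + 7 = 19] the outer +7 inverts by subtracting 7. So sub: -6*(x - 1) = 12.
Step 3. [-6*(x - 1) = 12] -6 out front; divide by -6. So div: x - 1 = -2.
Step 4. [x - 1 = -2] peel the -1: add 1 from each side, so sub: x = -1.

Answer: x ∈ {-1}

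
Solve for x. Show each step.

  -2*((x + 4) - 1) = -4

Step 1. [-2*((x + 4) - 1) = -4] -2 out front; divide by -2. So div: (x + 4) - 1 = 2.
Step 2. [(x + 4) - 1 = 2] -1 is outermost — add 1 both sides ⇒ sub: x + 4 = 3.
Step 3. [x + 4 = 3] 4 comes off first (subtract 4). So sub: x = -1.

Answer: x ∈ {-1}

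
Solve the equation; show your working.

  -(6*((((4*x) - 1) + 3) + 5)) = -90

Step 1. [-(6*((((4*x) - 1) + 3) + 5)) = -90] flip signs both sides ⇒ neg: 6*((((4*x) - 1) + 3) + 5) = 90.
Step 2. [6*((((4*x) - 1) + 3) + 5) = 90] LHS = 6·(…); ÷6 both sides. So div: (((4*x) - 1) + 3) + 5 = 15.
Step 3. [(((4*x) - 1) + 3) + 5 = 15] 5 comes off first (subtract 5), so sub: ((4*x) - 1) + 3 = 10.
Step 4. [((4*x) - 1) + 3 = 10] +3 is outermost — subtract 3 both sides ⇒ sub: (4*x) - 1 = 7.
Step 5. [(4*x) - 1 = 7] 1 comes off first (add 1). So sub: 4*x = 8.
Step 6. [4*x = 8] leading coefficient 4: divide by 4 ⇒ div: x = 2.

Answer: x ∈ {2}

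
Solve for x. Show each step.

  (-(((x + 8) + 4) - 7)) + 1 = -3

Step 1. [(-(((x + 8) + 4) - 7)) + 1 = -3] +1 is outermost — subtract 1 both sides ⇒ sub: -(((x + 8) + 4) - 7) = -4.
Step 2. [-(((x + 8) + 4) - 7) = -4] flip signs both sides ⇒ neg: ((x + 8) + 4) - 7 = 4.
Step 3. [((x + 8) + 4) - 7 = 4] peel the -7: add 7 from each side. So sub: (x + 8) + 4 = 11.
Step 4. [(x + 8) + 4 = 11] subtract 4: x sits inside (… + 4), so sub: x + 8 = 7.
Step 5. [x + 8 = 7] subtract 8: x sits inside (… + 8) ⇒ sub: x = -1.

Answer: x ∈ {-1}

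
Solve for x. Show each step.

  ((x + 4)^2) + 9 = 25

Step 1. [((x + 4)^2) + 9 = 25] the outer +9 inverts by subtracting 9 ⇒ sub: (x + 4)^2 = 16.
Step 2. [(x + 4)^2 = 16] 16 ≥ 0, LHS is (·)² — take ±√. So sqrt: x + 4 = 4 or -4.
Step 3. [x + 4 = 4 or -4] subtract 4: x sits inside (… + 4), so sub: x = 0 or -8.

Answer: x ∈ {-8, 0}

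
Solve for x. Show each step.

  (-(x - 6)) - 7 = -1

Step 1. [(-(x - 6)) - 7 = -1] peel the -7: add 7 from each side ⇒ sub: -(x - 6) = 6.
Step 2. [-(x - 6) = 6] LHS negated; negate both sides ⇒ neg: x - 6 = -6.
Step 3. [x - 6 = -6] peel the -6: add 6 from each side ⇒ sub: x = 0.

Answer: x ∈ {0}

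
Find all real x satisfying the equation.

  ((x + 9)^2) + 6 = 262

Step 1. [((x + 9)^2) + 6 = 262] peel the +6: subtract 6 from each side ⇒ sub: (x + 9)^2 = 256.
Step 2. [(x + 9)^2 = 256] LHS squared, RHS 256 ≥ 0: apply √ (±) ⇒ sqrt: x + 9 = 16 or -16.
Step 3. [x + 9 = 16 or -16] peel the +9: subtract 9 from each side ⇒ sub: x = 7 or -25.

Answer: x ∈ {-25, 7}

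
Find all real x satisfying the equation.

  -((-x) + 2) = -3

Step 1. [-((-x) + 2) = -3] LHS negated; negate both sides, so neg: (-x) + 2 = 3.
Step 2. [(-x) + 2 = 3] 2 comes off first (subtract 2) ⇒ sub: -x = 1.
Step 3. [-x = 1] flip signs both sides. So neg: x = -1.

Answer: x ∈ {-1}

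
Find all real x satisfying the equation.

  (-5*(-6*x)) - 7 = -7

Step 1. [(-5*(-6*x)) - 7 = -7] the outer -7 inverts by adding 7. So sub: -5*(-6*x) = 0.
Step 2. [-5*(-6*x) = 0] -5·(inner) — divide through by -5, so div: -6*x = 0.
Step 3. [-6*x = 0] divide by the outer -6 ⇒ div: x = 0.

Answer: x ∈ {0}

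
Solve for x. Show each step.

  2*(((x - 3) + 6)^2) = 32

Step 1. [2*(((x - 3) + 6)^2) = 32] 2·(inner) — divide through by 2, so div: ((x - 3) + 6)^2 = 16.
Step 2. [((x - 3) + 6)^2 = 16] 16 ≥ 0, LHS is (·)² — take ±√, so sqrt: (x - 3) + 6 = 4 or -4.
Step 3. [(x - 3) + 6 = 4 or -4] +6 is outermost — subtract 6 both sides, so sub: x - 3 = -2 or -10.
Step 4. [x - 3 = -2 or -10] 3 comes off first (add 3) ⇒ sub: x = 1 or -7.

Answer: x ∈ {-7, 1}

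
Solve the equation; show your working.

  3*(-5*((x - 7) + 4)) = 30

Step 1. [3*(-5*((x - 7) + 4)) = 30] leading coefficient 3: divide by 3 ⇒ div: -5*((x - 7) + 4) = 10.
Step 2. [-5*((x - 7) + 4) = 10] divide by the outer -5, so div: (x - 7) + 4 = -2.
Step 3. [(x - 7) + 4 = -2] peel the +4: subtract 4 from each side. So sub: x - 7 = -6.
Step 4. [x - 7 = -6] add 7: x sits inside (… - 7). So sub: x = 1.

Answer: x ∈ {1}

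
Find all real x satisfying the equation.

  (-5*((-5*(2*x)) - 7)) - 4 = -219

Step 1. [(-5*((-5*(2*x)) - 7)) - 4 = -219] peel the -4: add 4 from each side ⇒ sub: -5*((-5*(2*x)) - 7) = -215.
Step 2. [-5*((-5*(2*x)) - 7) = -215] leading coefficient -5: divide by -5, so div: (-5*(2*x)) - 7 = 43.
Step 3. [(-5*(2*x)) - 7 = 43] peel the -7: add 7 from each side, so sub: -5*(2*x) = 50.
Step 4. [-5*(2*x) = 50] leading coefficient -5: divide by -5. So div: 2*x = -10.
Step 5. [2*x = -10] 2·(inner) — divide through by 2 ⇒ div: x = -5.

Answer: x ∈ {-5}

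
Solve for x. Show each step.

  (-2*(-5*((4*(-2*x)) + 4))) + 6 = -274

Step 1. [(-2*(-5*((4*(-2*x)) + 4))) + 6 = -274] +6 is outermost — subtract 6 both sides. So sub: -2*(-5*((4*(-2*x)) + 4)) = -280.
Step 2. [-2*(-5*((4*(-2*x)) + 4)) = -280] divide by the outer -2 ⇒ div: -5*((4*(-2*x)) + 4) = 140.
Step 3. [-5*((4*(-2*x)) + 4) = 140] -5·(inner) — divide through by -5. So div: (4*(-2*x)) + 4 = -28.
Step 4. [(4*(-2*x)) + 4 = -28] 4 | LHS and 4 | -28: pull 4 out. So factor: (-2*x) + 1 = -7.
Step 5. [(-2*x) + 1 = -7] the outer +1 inverts by subtracting 1 ⇒ sub: -2*x = -8.
Step 6. [-2*x = -8] divide by the outer -2, so div: x = 4.

Answer: x ∈ {4}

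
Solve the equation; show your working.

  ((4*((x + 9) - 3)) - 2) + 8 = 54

Step 1. [((4*((x + 9) - 3)) - 2) + 8 = 54] +8 is outermost — subtract 8 both sides, so sub: (4*((x + 9) - 3)) - 2 = 46.
Step 2. [(4*((x + 9) - 3)) - 2 = 46] 2 comes off first (add 2), so sub: 4*((x + 9) - 3) = 48.
Step 3. [4*((x + 9) - 3) = 48] 4 out front; divide by 4, so div: (x + 9) - 3 = 12.
Step 4. [(x + 9) - 3 = 12] 3 comes off first (add 3). So sub: x + 9 = 15.
Step 5. [x + 9 = 15] the outer +9 inverts by subtracting 9. So sub: x = 6.

Answer: x ∈ {6}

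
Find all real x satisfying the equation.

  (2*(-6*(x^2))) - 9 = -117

Step 1. [(2*(-6*(x^2))) - 9 = -117] add 9: x sits inside (… - 9). So sub: 2*(-6*(x^2)) = -108.
Step 2. [2*(-6*(x^2)) = -108] LHS = 2·(…); ÷2 both sides. So div: -6*(x^2) = -54.
Step 3. [-6*(x^2) = -54] leading coefficient -6: divide by -6. So div: x^2 = 9.
Step 4. [x^2 = 9] LHS squared, RHS 9 ≥ 0: apply √ (±) ⇒ sqrt: x = 3 or -3.

Answer: x ∈ {-3, 3}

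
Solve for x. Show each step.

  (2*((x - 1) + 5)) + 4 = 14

Step 1. [(2*((x - 1) + 5)) + 4 = 14] subtract 4: x sits inside (… + 4) ⇒ sub: 2*((x - 1) + 5) = 10.
Step 2. [2*((x - 1) + 5) = 10] LHS = 2·(…); ÷2 both sides ⇒ div: (x - 1) + 5 = 5.
Step 3. [(x - 1) + 5 = 5] the outer +5 inverts by subtracting 5 ⇒ sub: x - 1 = 0.
Step 4. [x - 1 = 0] the outer -1 inverts by adding 1, so sub: x = 1.

Answer: x ∈ {1}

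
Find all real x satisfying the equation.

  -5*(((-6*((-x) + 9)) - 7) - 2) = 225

Step 1. [-5*(((-6*((-x) + 9)) - 7) - 2) = 225] divide by the outer -5, so div: ((-6*((-x) + 9)) - 7) - 2 = -45.
Step 2. [((-6*((-x) + 9)) - 7) - 2 = -45] peel the -2: add 2 from each side. So sub: (-6*((-x) + 9)) - 7 = -43.
Step 3. [(-6*((-x) + 9)) - 7 = -43] peel the -7: add 7 from each side, so sub: -6*((-x) + 9) = -36.
Step 4. [-6*((-x) + 9) = -36] divide by the outer -6 ⇒ div: (-x) + 9 = 6.
Step 5. [(-x) + 9 = 6] subtract 9: x sits inside (… + 9), so sub: -x = -3.
Step 6. [-x = -3] leading − — multiply by −1. So neg: x = 3.

Answer: x ∈ {3}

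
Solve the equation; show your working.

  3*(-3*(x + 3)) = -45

Step 1. [3*(-3*(x + 3)) = -45] leading coefficient 3: divide by 3, so div: -3*(x + 3) = -15.
Step 2. [-3*(x + 3) = -15] -3 out front; divide by -3 ⇒ div: x + 3 = 5.
Step 3. [x + 3 = 5] +3 is outermost — subtract 3 both sides. So sub: x = 2.

Answer: x ∈ {2}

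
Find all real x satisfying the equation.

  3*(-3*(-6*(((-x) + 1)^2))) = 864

Step 1. [3*(-3*(-6*(((-x) + 1)^2))) = 864] LHS = 3·(…); ÷3 both sides ⇒ div: -3*(-6*(((-x) + 1)^2)) = 288.
Step 2. [-3*(-6*(((-x) + 1)^2)) = 288] -3·(inner) — divide through by -3, so div: -6*(((-x) + 1)^2) = -96.
Step 3. [-6*(((-x) + 1)^2) = -96] leading coefficient -6: divide by -6. So div: ((-x) + 1)^2 = 16.
Step 4. [((-x) + 1)^2 = 16] √ both sides: 16 ≥ 0 gives two branches, so sqrt: (-x) + 1 = 4 or -4.
Step 5. [(-x) + 1 = 4 or -4] the outer +1 inverts by subtracting 1, so sub: -x = 3 or -5.
Step 6. [-x = 3 or -5] leading − — multiply by −1, so neg: x = -3 or 5.

Answer: x ∈ {-3, 5}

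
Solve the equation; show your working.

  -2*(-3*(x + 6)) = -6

Step 1. [-2*(-3*(x + 6)) = -6] divide by the outer -2 ⇒ div: -3*(x + 6) = 3.
Step 2. [-3*(x + 6) = 3] -3·(inner) — divide through by -3 ⇒ div: x + 6 = -1.
Step 3. [x + 6 = -1] subtract 6: x sits inside (… + 6) ⇒ sub: x = -7.

Answer: x ∈ {-7}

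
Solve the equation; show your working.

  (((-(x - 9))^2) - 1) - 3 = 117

Step 1. [(((-(x - 9))^2) - 1) - 3 = 117] the outer -3 inverts by adding 3. So sub: ((-(x - 9))^2) - 1 = 120.
Step 2. [((-(x - 9))^2) - 1 = 120] 1 comes off first (add 1) ⇒ sub: (-(x - 9))^2 = 121.
Step 3. [(-(x - 9))^2 = 121] √ both sides: 121 ≥ 0 gives two branches, so sqrt: -(x - 9) = 11 or -11.
Step 4. [-(x - 9) = 11 or -11] flip signs both sides ⇒ neg: x - 9 = -11 or 11.
Step 5. [x - 9 = -11 or 11] add 9: x sits inside (… - 9) ⇒ sub: x = -2 or 20.

Answer: x ∈ {-2, 20}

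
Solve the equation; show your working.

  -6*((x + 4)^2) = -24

Step 1. [-6*((x + 4)^2) = -24] -6 out front; divide by -6. So div: (x + 4)^2 = 4.
Step 2. [(x + 4)^2 = 4] 4 ≥ 0, LHS is (·)² — take ±√, so sqrt: x + 4 = 2 or -2.
Step 3. [x + 4 = 2 or -2] +4 is outermost — subtract 4 both sides. So sub: x = -2 or -6.

Answer: x ∈ {-6, -2}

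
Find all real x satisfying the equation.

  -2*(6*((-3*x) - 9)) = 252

Step 1. [-2*(6*((-3*x) - 9)) = 252] -2·(inner) — divide through by -2, so div: 6*((-3*x) - 9) = -126.
Step 2. [6*((-3*x) - 9) = -126] LHS = 6·(…); ÷6 both sides ⇒ div: (-3*x) - 9 = -21.
Step 3. [(-3*x) - 9 = -21] -3 | LHS and -3 | -21: pull -3 out ⇒ factor: x + 3 = 7.
Step 4. [x + 3 = 7] +3 is outermost — subtract 3 both sides ⇒ sub: x = 4.

Answer: x ∈ {4}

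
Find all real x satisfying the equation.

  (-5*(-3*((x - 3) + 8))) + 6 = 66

Step 1. [(-5*(-3*((x - 3) + 8))) + 6 = 66] +6 is outermost — subtract 6 both sides, so sub: -5*(-3*((x - 3) + 8)) = 60.
Step 2. [-5*(-3*((x - 3) + 8)) = 60] LHS = -5·(…); ÷-5 both sides ⇒ div: -3*((x - 3) + 8) = -12.
Step 3. [-3*((x - 3) + 8) = -12] LHS = -3·(…); ÷-3 both sides, so div: (x - 3) + 8 = 4.
Step 4. [(x - 3) + 8 = 4] +8 is outermost — subtract 8 both sides, so sub: x - 3 = -4.
Step 5. [x - 3 = -4] peel the -3: add 3 from each side. So sub: x = -1.

Answer: x ∈ {-1}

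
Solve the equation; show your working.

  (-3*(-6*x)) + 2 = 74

Step 1. [(-3*(-6*x)) + 2 = 74] subtract 2: x sits inside (… + 2), so sub: -3*(-6*x) = 72.
Step 2. [-3*(-6*x) = 72] divide by the outer -3 ⇒ div: -6*x = -24.
Step 3. [-6*x = -24] -6 out front; divide by -6, so div: x = 4.

Answer: x ∈ {4}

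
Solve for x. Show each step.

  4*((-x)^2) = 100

Step 1. [4*((-x)^2) = 100] 4 out front; divide by 4, so div: (-x)^2 = 25.
Step 2. [(-x)^2 = 25] 25 ≥ 0, LHS is (·)² — take ±√. So sqrt: -x = 5 or -5.
Step 3. [-x = 5 or -5] leading − — multiply by −1 ⇒ neg: x = -5 or 5.

Answer: x ∈ {-5, 5}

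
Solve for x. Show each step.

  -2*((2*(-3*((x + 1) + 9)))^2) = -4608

Step 1. [-2*((2*(-3*((x + 1) + 9)))^2) = -4608] -2 out front; divide by -2 ⇒ div: (2*(-3*((x + 1) + 9)))^2 = 2304.
Step 2. [(2*(-3*((x + 1) + 9)))^2 = 2304] 2304 ≥ 0, LHS is (·)² — take ±√, so sqrt: 2*(-3*((x + 1) + 9)) = 48 or -48.
Step 3. [2*(-3*((x + 1) + 9)) = 48 or -48] 2 out front; divide by 2, so div: -3*((x + 1) + 9) = 24 or -24.
Step 4. [-3*((x + 1) + 9) = 24 or -24] divide by the outer -3, so div: (x + 1) + 9 = -8 or 8.
Step 5. [(x + 1) + 9 = -8 or 8] 9 comes off first (subtract 9). So sub: x + 1 = -17 or -1.
Step 6. [x + 1 = -17 or -1] the outer +1 inverts by subtracting 1. So sub: x = -18 or -2.

Answer: x ∈ {-18, -2}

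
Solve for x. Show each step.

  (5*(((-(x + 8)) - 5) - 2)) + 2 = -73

Step 1. [(5*(((-(x + 8)) - 5) - 2)) + 2 = -73] the outer +2 inverts by subtracting 2. So sub: 5*(((-(x + 8)) - 5) - 2) = -75.
Step 2. [5*(((-(x + 8)) - 5) - 2) = -75] leading coefficient 5: divide by 5 ⇒ div: ((-(x + 8)) - 5) - 2 = -15.
Step 3. [((-(x + 8)) - 5) - 2 = -15] the outer -2 inverts by adding 2. So sub: (-(x + 8)) - 5 = -13.
Step 4. [(-(x + 8)) - 5 = -13] 5 comes off first (add 5), so sub: -(x + 8) = -8.
Step 5. [-(x + 8) = -8] flip signs both sides. So neg: x + 8 = 8.
Step 6. [x + 8 = 8] the outer +8 inverts by subtracting 8. So sub: x = 0.

Answer: x ∈ {0}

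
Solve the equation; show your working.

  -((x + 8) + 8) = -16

Step 1. [-((x + 8) + 8) = -16] LHS negated; negate both sides ⇒ neg: (x + 8) + 8 = 16.
Step 2. [(x + 8) + 8 = 16] the outer +8 inverts by subtracting 8, so sub: x + 8 = 8.
Step 3. [x + 8 = 8] the outer +8 inverts by subtracting 8 ⇒ sub: x = 0.

Answer: x ∈ {0}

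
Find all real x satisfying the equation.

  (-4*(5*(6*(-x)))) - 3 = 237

Step 1. [(-4*(5*(6*(-x)))) - 3 = 237] 3 comes off first (add 3) ⇒ sub: -4*(5*(6*(-x))) = 240.
Step 2. [-4*(5*(6*(-x))) = 240] -4·(inner) — divide through by -4 ⇒ div: 5*(6*(-x)) = -60.
Step 3. [5*(6*(-x)) = -60] 5·(inner) — divide through by 5 ⇒ div: 6*(-x) = -12.
Step 4. [6*(-x) = -12] 6 out front; divide by 6, so div: -x = -2.
Step 5. [-x = -2] flip signs both sides ⇒ neg: x = 2.

Answer: x ∈ {2}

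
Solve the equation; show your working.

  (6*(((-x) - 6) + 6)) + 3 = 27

Step 1. [(6*(((-x) - 6) + 6)) + 3 = 27] +3 is outermost — subtract 3 both sides ⇒ sub: 6*(((-x) - 6) + 6) = 24.
Step 2. [6*(((-x) - 6) + 6) = 24] leading coefficient 6: divide by 6, so div: ((-x) - 6) + 6 = 4.
Step 3. [((-x) - 6) + 6 = 4] subtract 6: x sits inside (… + 6) ⇒ sub: (-x) - 6 = -2.
Step 4. [(-x) - 6 = -2] the outer -6 inverts by adding 6. So sub: -x = 4.
Step 5. [-x = 4] leading − — multiply by −1. So neg: x = -4.

Answer: x ∈ {-4}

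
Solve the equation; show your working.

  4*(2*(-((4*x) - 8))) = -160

Step 1. [4*(2*(-((4*x) - 8))) = -160] 4 out front; divide by 4, so div: 2*(-((4*x) - 8)) = -40.
Step 2. [2*(-((4*x) - 8)) = -40] divide by the outer 2. So div: -((4*x) - 8) = -20.
Step 3. [-((4*x) - 8) = -20] flip signs both sides ⇒ neg: (4*x) - 8 = 20.
Step 4. [(4*x) - 8 = 20] 8 comes off first (add 8), so sub: 4*x = 28.
Step 5. [4*x = 28] 4·(inner) — divide through by 4, so div: x = 7.

Answer: x ∈ {7}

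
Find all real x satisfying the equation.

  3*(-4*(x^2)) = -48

Step 1. [3*(-4*(x^2)) = -48] 3·(inner) — divide through by 3. So div: -4*(x^2) = -16.
Step 2. [-4*(x^2) = -16] -4 out front; divide by -4. So div: x^2 = 4.
Step 3. [x^2 = 4] √ both sides: 4 ≥ 0 gives two branches. So sqrt: x = 2 or -2.

Answer: x ∈ {-2, 2}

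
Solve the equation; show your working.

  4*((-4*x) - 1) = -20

Step 1. [4*((-4*x) - 1) = -20] divide by the outer 4. So div: (-4*x) - 1 = -5.
Step 2. [(-4*x) - 1 = -5] the outer -1 inverts by adding 1 ⇒ sub: -4*x = -4.
Step 3. [-4*x = -4] LHS = -4·(…); ÷-4 both sides. So div: x = 1.

Answer: x ∈ {1}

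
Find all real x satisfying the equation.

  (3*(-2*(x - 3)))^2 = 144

Step 1. [(3*(-2*(x - 3)))^2 = 144] √ both sides: 144 ≥ 0 gives two branches. So sqrt: 3*(-2*(x - 3)) = 12 or -12.
Step 2. [3*(-2*(x - 3)) = 12 or -12] 3 out front; divide by 3 ⇒ div: -2*(x - 3) = 4 or -4.
Step 3. [-2*(x - 3) = 4 or -4] -2 out front; divide by -2. So div: x - 3 = -2 or 2.
Step 4. [x - 3 = -2 or 2] the outer -3 inverts by adding 3, so sub: x = 1 or 5.

Answer: x ∈ {1, 5}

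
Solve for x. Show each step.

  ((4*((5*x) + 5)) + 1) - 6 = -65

Step 1. [((4*((5*x) + 5)) + 1) - 6 = -65] peel the -6: add 6 from each side. So sub: (4*((5*x) + 5)) + 1 = -59.
Step 2. [(4*((5*x) + 5)) + 1 = -59] peel the +1: subtract 1 from each side ⇒ sub: 4*((5*x) + 5) = -60.
Step 3. [4*((5*x) + 5) = -60] leading coefficient 4: divide by 4 ⇒ div: (5*x) + 5 = -15.
Step 4. [(5*x) + 5 = -15] 5 divides every term; factor it out. So factor: x + 1 = -3.
Step 5. [x + 1 = -3] peel the +1: subtract 1 from each side. So sub: x = -4.

Answer: x ∈ {-4}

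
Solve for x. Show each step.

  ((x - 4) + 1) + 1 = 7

Step 1. [((x - 4) + 1) + 1 = 7] +1 is outermost — subtract 1 both sides ⇒ sub: (x - 4) + 1 = 6.
Step 2. [(x - 4) + 1 = 6] subtract 1: x sits inside (… + 1), so sub: x - 4 = 5.
Step 3. [x - 4 = 5] add 4: x sits inside (… - 4) ⇒ sub: x = 9.

Answer: x ∈ {9}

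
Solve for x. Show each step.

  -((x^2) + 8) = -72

Step 1. [-((x^2) + 8) = -72] LHS negated; negate both sides, so neg: (x^2) + 8 = 72.
Step 2. [(x^2) + 8 = 72] subtract 8: x sits inside (… + 8). So sub: x^2 = 64.
Step 3. [x^2 = 64] 64 ≥ 0, LHS is (·)² — take ±√. So sqrt: x = 8 or -8.

Answer: x ∈ {-8, 8}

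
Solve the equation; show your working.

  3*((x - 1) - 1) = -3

Step 1. [3*((x - 1) - 1) = -3] 3 out front; divide by 3, so div: (x - 1) - 1 = -1.
Step 2. [(x - 1) - 1 = -1] 1 comes off first (add 1) ⇒ sub: x - 1 = 0.
Step 3. [x - 1 = 0] the outer -1 inverts by adding 1, so sub: x = 1.

Answer: x ∈ {1}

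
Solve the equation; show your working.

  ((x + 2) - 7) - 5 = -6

Step 1. [((x + 2) - 7) - 5 = -6] the outer -5 inverts by adding 5. So sub: (x + 2) - 7 = -1.
Step 2. [(x + 2) - 7 = -1] the outer -7 inverts by adding 7. So sub: x + 2 = 6.
Step 3. [x + 2 = 6] 2 comes off first (subtract 2) ⇒ sub: x = 4.

Answer: x ∈ {4}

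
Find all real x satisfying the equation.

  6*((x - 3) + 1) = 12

Step 1. [6*((x - 3) + 1) = 12] 6·(inner) — divide through by 6, so div: (x - 3) + 1 = 2.
Step 2. [(x - 3) + 1 = 2] peel the +1: subtract 1 from each side. So sub: x - 3 = 1.
Step 3. [x - 3 = 1] 3 comes off first (add 3), so sub: x = 4.

Answer: x ∈ {4}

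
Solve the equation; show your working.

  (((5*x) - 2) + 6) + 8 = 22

Step 1. [(((5*x) - 2) + 6) + 8 = 22] the outer +8 inverts by subtracting 8 ⇒ sub: ((5*x) - 2) + 6 = 14.
Step 2. [((5*x) - 2) + 6 = 14] +6 is outermost — subtract 6 both sides. So sub: (5*x) - 2 = 8.
Step 3. [(5*x) - 2 = 8] -2 is outermost — add 2 both sides. So sub: 5*x = 10.
Step 4. [5*x = 10] 5·(inner) — divide through by 5, so div: x = 2.

Answer: x ∈ {2}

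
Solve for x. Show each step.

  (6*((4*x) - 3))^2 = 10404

Step 1. [(6*((4*x) - 3))^2 = 10404] LHS squared, RHS 10404 ≥ 0: apply √ (±). So sqrt: 6*((4*x) - 3) = 102 or -102.
Step 2. [6*((4*x) - 3) = 102 or -102] divide by the outer 6, so div: (4*x) - 3 = 17 or -17.
Step 3. [(4*x) - 3 = 17 or -17] the outer -3 inverts by adding 3. So sub: 4*x = 20 or -14.
Step 4. [4*x = 20 or -14] divide by the outer 4. So div: x = 5 or -7/2.

Answer: x ∈ {-7/2, 5}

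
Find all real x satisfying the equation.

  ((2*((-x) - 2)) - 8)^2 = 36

Step 1. [((2*((-x) - 2)) - 8)^2 = 36] LHS squared, RHS 36 ≥ 0: apply √ (±). So sqrt: (2*((-x) - 2)) - 8 = 6 or -6.
Step 2. [(2*((-x) - 2)) - 8 = 6 or -6] peel the -8: add 8 from each side ⇒ sub: 2*((-x) - 2) = 14 or 2.
Step 3. [2*((-x) - 2) = 14 or 2] 2·(inner) — divide through by 2 ⇒ div: (-x) - 2 = 7 or 1.
Step 4. [(-x) - 2 = 7 or 1] add 2: x sits inside (… - 2), so sub: -x = 9 or 3.
Step 5. [-x = 9 or 3] leading − — multiply by −1, so neg: x = -9 or -3.

Answer: x ∈ {-9, -3}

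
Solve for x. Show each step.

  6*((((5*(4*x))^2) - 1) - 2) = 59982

Step 1. [6*((((5*(4*x))^2) - 1) - 2) = 59982] leading coefficient 6: divide by 6, so div: (((5*(4*x))^2) - 1) - 2 = 9997.
Step 2. [(((5*(4*x))^2) - 1) - 2 = 9997] -2 is outermost — add 2 both sides ⇒ sub: ((5*(4*x))^2) - 1 = 9999.
Step 3. [((5*(4*x))^2) - 1 = 9999] the outer -1 inverts by adding 1, so sub: (5*(4*x))^2 = 10000.
Step 4. [(5*(4*x))^2 = 10000] LHS squared, RHS 10000 ≥ 0: apply √ (±). So sqrt: 5*(4*x) = 100 or -100.
Step 5. [5*(4*x) = 100 or -100] LHS = 5·(…); ÷5 both sides. So div: 4*x = 20 or -20.
Step 6. [4*x = 20 or -20] 4·(inner) — divide through by 4, so div: x = 5 or -5.

Answer: x ∈ {-5, 5}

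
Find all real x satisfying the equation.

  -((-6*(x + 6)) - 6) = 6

Step 1. [-((-6*(x + 6)) - 6) = 6] LHS negated; negate both sides ⇒ neg: (-6*(x + 6)) - 6 = -6.
Step 2. [(-6*(x + 6)) - 6 = -6] -6 | LHS and -6 | -6: pull -6 out. So factor: (x + 6) + 1 = 1.
Step 3. [(x + 6) + 1 = 1] 1 comes off first (subtract 1), so sub: x + 6 = 0.
Step 4. [x + 6 = 0] subtract 6: x sits inside (… + 6) ⇒ sub: x = -6.

Answer: x ∈ {-6}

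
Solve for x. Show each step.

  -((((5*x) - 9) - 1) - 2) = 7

Step 1. [-((((5*x) - 9) - 1) - 2) = 7] flip signs both sides. So neg: (((5*x) - 9) - 1) - 2 = -7.
Step 2. [(((5*x) - 9) - 1) - 2 = -7] -2 is outermost — add 2 both sides, so sub: ((5*x) - 9) - 1 = -5.
Step 3. [((5*x) - 9) - 1 = -5] the outer -1 inverts by adding 1 ⇒ sub: (5*x) - 9 = -4.
Step 4. [(5*x) - 9 = -4] add 9: x sits inside (… - 9), so sub: 5*x = 5.
Step 5. [5*x = 5] divide by the outer 5 ⇒ div: x = 1.

Answer: x ∈ {1}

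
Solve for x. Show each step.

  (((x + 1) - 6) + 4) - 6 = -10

Step 1. [(((x + 1) - 6) + 4) - 6 = -10] 6 comes off first (add 6), so sub: ((x + 1) - 6) + 4 = -4.
Step 2. [((x + 1) - 6) + 4 = -4] 4 comes off first (subtract 4) ⇒ sub: (x + 1) - 6 = -8.
Step 3. [(x + 1) - 6 = -8] the outer -6 inverts by adding 6, so sub: x + 1 = -2.
Step 4. [x + 1 = -2] +1 is outermost — subtract 1 both sides. So sub: x = -3.

Answer: x ∈ {-3}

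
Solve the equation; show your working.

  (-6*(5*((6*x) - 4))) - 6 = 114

Step 1. [(-6*(5*((6*x) - 4))) - 6 = 114] -6 is outermost — add 6 both sides, so sub: -6*(5*((6*x) - 4)) = 120.
Step 2. [-6*(5*((6*x) - 4)) = 120] divide by the outer -6 ⇒ div: 5*((6*x) - 4) = -20.
Step 3. [5*((6*x) - 4) = -20] leading coefficient 5: divide by 5, so div: (6*x) - 4 = -4.
Step 4. [(6*x) - 4 = -4] 4 comes off first (add 4), so sub: 6*x = 0.
Step 5. [6*x = 0] divide by the outer 6 ⇒ div: x = 0.

Answer: x ∈ {0}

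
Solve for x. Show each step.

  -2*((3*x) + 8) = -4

Step 1. [-2*((3*x) + 8) = -4] -2·(inner) — divide through by -2 ⇒ div: (3*x) + 8 = 2.
Step 2. [(3*x) + 8 = 2] the outer +8 inverts by subtracting 8, so sub: 3*x = -6.
Step 3. [3*x = -6] leading coefficient 3: divide by 3, so div: x = -2.

Answer: x ∈ {-2}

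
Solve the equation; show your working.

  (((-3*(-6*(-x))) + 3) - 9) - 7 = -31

Step 1. [(((-3*(-6*(-x))) + 3) - 9) - 7 = -31] 7 comes off first (add 7), so sub: ((-3*(-6*(-x))) + 3) - 9 = -24.
Step 2. [((-3*(-6*(-x))) + 3) - 9 = -24] add 9: x sits inside (… - 9) ⇒ sub: (-3*(-6*(-x))) + 3 = -15.
Step 3. [(-3*(-6*(-x))) + 3 = -15] -3 divides every term; factor it out, so factor: (-6*(-x)) - 1 = 5.
Step 4. [(-6*(-x)) - 1 = 5] 1 comes off first (add 1) ⇒ sub: -6*(-x) = 6.
Step 5. [-6*(-x) = 6] -6 out front; divide by -6 ⇒ div: -x = -1.
Step 6. [-x = -1] flip signs both sides, so neg: x = 1.

Answer: x ∈ {1}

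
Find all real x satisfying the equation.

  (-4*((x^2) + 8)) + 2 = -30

Step 1. [(-4*((x^2) + 8)) + 2 = -30] peel the +2: subtract 2 from each side, so sub: -4*((x^2) + 8) = -32.
Step 2. [-4*((x^2) + 8) = -32] LHS = -4·(…); ÷-4 both sides. So div: (x^2) + 8 = 8.
Step 3. [(x^2) + 8 = 8] peel the +8: subtract 8 from each side, so sub: x^2 = 0.
Step 4. [x^2 = 0] LHS squared, RHS 0 ≥ 0: apply √ (±). So sqrt: x = 0.

Answer: x ∈ {0}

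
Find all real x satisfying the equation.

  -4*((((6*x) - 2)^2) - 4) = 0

Step 1. [-4*((((6*x) - 2)^2) - 4) = 0] divide by the outer -4. So div: (((6*x) - 2)^2) - 4 = 0.
Step 2. [(((6*x) - 2)^2) - 4 = 0] add 4: x sits inside (… - 4) ⇒ sub: ((6*x) - 2)^2 = 4.
Step 3. [((6*x) - 2)^2 = 4] LHS squared, RHS 4 ≥ 0: apply √ (±) ⇒ sqrt: (6*x) - 2 = 2 or -2.
Step 4. [(6*x) - 2 = 2 or -2] peel the -2: add 2 from each side, so sub: 6*x = 4 or 0.
Step 5. [6*x = 4 or 0] LHS = 6·(…); ÷6 both sides ⇒ div: x = 2/3 or 0.

Answer: x ∈ {0, 2/3}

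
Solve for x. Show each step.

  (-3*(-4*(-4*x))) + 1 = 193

Step 1. [(-3*(-4*(-4*x))) + 1 = 193] +1 is outermost — subtract 1 both sides. So sub: -3*(-4*(-4*x)) = 192.
Step 2. [-3*(-4*(-4*x)) = 192] -3·(inner) — divide through by -3, so div: -4*(-4*x) = -64.
Step 3. [-4*(-4*x) = -64] leading coefficient -4: divide by -4. So div: -4*x = 16.
Step 4. [-4*x = 16] leading coefficient -4: divide by -4. So div: x = -4.

Answer: x ∈ {-4}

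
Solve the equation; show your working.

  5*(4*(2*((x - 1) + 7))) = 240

Step 1. [5*(4*(2*((x - 1) + 7))) = 240] leading coefficient 5: divide by 5 ⇒ div: 4*(2*((x - 1) + 7)) = 48.
Step 2. [4*(2*((x - 1) + 7)) = 48] 4·(inner) — divide through by 4. So div: 2*((x - 1) + 7) = 12.
Step 3. [2*((x - 1) + 7) = 12] leading coefficient 2: divide by 2, so div: (x - 1) + 7 = 6.
Step 4. [(x - 1) + 7 = 6] +7 is outermost — subtract 7 both sides. So sub: x - 1 = -1.
Step 5. [x - 1 = -1] the outer -1 inverts by adding 1. So sub: x = 0.

Answer: x ∈ {0}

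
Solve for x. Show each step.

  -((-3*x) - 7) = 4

Step 1. [-((-3*x) - 7) = 4] leading − — multiply by −1, so neg: (-3*x) - 7 = -4.
Step 2. [(-3*x) - 7 = -4] 7 comes off first (add 7), so sub: -3*x = 3.
Step 3. [-3*x = 3] -3 out front; divide by -3, so div: x = -1.

Answer: x ∈ {-1}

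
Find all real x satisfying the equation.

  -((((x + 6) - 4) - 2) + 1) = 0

Step 1. [-((((x + 6) - 4) - 2) + 1) = 0] leading − — multiply by −1, so neg: (((x + 6) - 4) - 2) + 1 = 0.
Step 2. [(((x + 6) - 4) - 2) + 1 = 0] subtract 1: x sits inside (… + 1). So sub: ((x + 6) - 4) - 2 = -1.
Step 3. [((x + 6) - 4) - 2 = -1] peel the -2: add 2 from each side ⇒ sub: (x + 6) - 4 = 1.
Step 4. [(x + 6) - 4 = 1] 4 comes off first (add 4) ⇒ sub: x + 6 = 5.
Step 5. [x + 6 = 5] the outer +6 inverts by subtracting 6 ⇒ sub: x = -1.

Answer: x ∈ {-1}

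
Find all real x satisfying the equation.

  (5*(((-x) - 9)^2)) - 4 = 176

Step 1. [(5*(((-x) - 9)^2)) - 4 = 176] add 4: x sits inside (… - 4) ⇒ sub: 5*(((-x) - 9)^2) = 180.
Step 2. [5*(((-x) - 9)^2) = 180] divide by the outer 5 ⇒ div: ((-x) - 9)^2 = 36.
Step 3. [((-x) - 9)^2 = 36] LHS squared, RHS 36 ≥ 0: apply √ (±) ⇒ sqrt: (-x) - 9 = 6 or -6.
Step 4. [(-x) - 9 = 6 or -6] peel the -9: add 9 from each side, so sub: -x = 15 or 3.
Step 5. [-x = 15 or 3] LHS negated; negate both sides ⇒ neg: x = -15 or -3.

Answer: x ∈ {-15, -3}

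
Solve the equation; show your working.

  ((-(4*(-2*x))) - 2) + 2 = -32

Step 1. [((-(4*(-2*x))) - 2) + 2 = -32] peel the +2: subtract 2 from each side. So sub: (-(4*(-2*x))) - 2 = -34.
Step 2. [(-(4*(-2*x))) - 2 = -34] add 2: x sits inside (… - 2) ⇒ sub: -(4*(-2*x)) = -32.
Step 3. [-(4*(-2*x)) = -32] leading − — multiply by −1, so neg: 4*(-2*x) = 32.
Step 4. [4*(-2*x) = 32] leading coefficient 4: divide by 4 ⇒ div: -2*x = 8.
Step 5. [-2*x = 8] -2 out front; divide by -2 ⇒ div: x = -4.

Answer: x ∈ {-4}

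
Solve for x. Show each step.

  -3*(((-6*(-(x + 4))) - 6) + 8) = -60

Step 1. [-3*(((-6*(-(x + 4))) - 6) + 8) = -60] LHS = -3·(…); ÷-3 both sides. So div: ((-6*(-(x + 4))) - 6) + 8 = 20.
Step 2. [((-6*(-(x + 4))) - 6) + 8 = 20] 8 comes off first (subtract 8), so sub: (-6*(-(x + 4))) - 6 = 12.
Step 3. [(-6*(-(x + 4))) - 6 = 12] -6 | LHS and -6 | 12: pull -6 out, so factor: (-(x + 4)) + 1 = -2.
Step 4. [(-(x + 4)) + 1 = -2] 1 comes off first (subtract 1). So sub: -(x + 4) = -3.
Step 5. [-(x + 4) = -3] LHS negated; negate both sides. So neg: x + 4 = 3.
Step 6. [x + 4 = 3] 4 comes off first (subtract 4), so sub: x = -1.

Answer: x ∈ {-1}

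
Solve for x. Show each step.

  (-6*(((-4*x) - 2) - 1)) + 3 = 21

Step 1. [(-6*(((-4*x) - 2) - 1)) + 3 = 21] +3 is outermost — subtract 3 both sides. So sub: -6*(((-4*x) - 2) - 1) = 18.
Step 2. [-6*(((-4*x) - 2) - 1) = 18] -6·(inner) — divide through by -6 ⇒ div: ((-4*x) - 2) - 1 = -3.
Step 3. [((-4*x) - 2) - 1 = -3] -1 is outermost — add 1 both sides. So sub: (-4*x) - 2 = -2.
Step 4. [(-4*x) - 2 = -2] the outer -2 inverts by adding 2, so sub: -4*x = 0.
Step 5. [-4*x = 0] -4 out front; divide by -4 ⇒ div: x = 0.

Answer: x ∈ {0}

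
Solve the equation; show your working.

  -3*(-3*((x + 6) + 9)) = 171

Step 1. [-3*(-3*((x + 6) + 9)) = 171] leading coefficient -3: divide by -3. So div: -3*((x + 6) + 9) = -57.
Step 2. [-3*((x + 6) + 9) = -57] divide by the outer -3, so div: (x + 6) + 9 = 19.
Step 3. [(x + 6) + 9 = 19] the outer +9 inverts by subtracting 9 ⇒ sub: x + 6 = 10.
Step 4. [x + 6 = 10] 6 comes off first (subtract 6) ⇒ sub: x = 4.

Answer: x ∈ {4}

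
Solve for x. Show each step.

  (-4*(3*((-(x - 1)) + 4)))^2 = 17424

Step 1. [(-4*(3*((-(x - 1)) + 4)))^2 = 17424] √ both sides: 17424 ≥ 0 gives two branches, so sqrt: -4*(3*((-(x - 1)) + 4)) = 132 or -132.
Step 2. [-4*(3*((-(x - 1)) + 4)) = 132 or -132] leading coefficient -4: divide by -4. So div: 3*((-(x - 1)) + 4) = -33 or 33.
Step 3. [3*((-(x - 1)) + 4) = -33 or 33] 3·(inner) — divide through by 3 ⇒ div: (-(x - 1)) + 4 = -11 or 11.
Step 4. [(-(x - 1)) + 4 = -11 or 11] 4 comes off first (subtract 4), so sub: -(x - 1) = -15 or 7.
Step 5. [-(x - 1) = -15 or 7] LHS negated; negate both sides, so neg: x - 1 = 15 or -7.
Step 6. [x - 1 = 15 or -7] -1 is outermost — add 1 both sides ⇒ sub: x = 16 or -6.

Answer: x ∈ {-6, 16}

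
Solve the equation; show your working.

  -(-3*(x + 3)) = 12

Step 1. [-(-3*(x + 3)) = 12] leading − — multiply by −1, so neg: -3*(x + 3) = -12.
Step 2. [-3*(x + 3) = -12] -3·(inner) — divide through by -3, so div: x + 3 = 4.
Step 3. [x + 3 = 4] 3 comes off first (subtract 3) ⇒ sub: x = 1.

Answer: x ∈ {1}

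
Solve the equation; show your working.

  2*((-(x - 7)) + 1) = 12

Step 1. [2*((-(x - 7)) + 1) = 12] LHS = 2·(…); ÷2 both sides. So div: (-(x - 7)) + 1 = 6.
Step 2. [(-(x - 7)) + 1 = 6] subtract 1: x sits inside (… + 1), so sub: -(x - 7) = 5.
Step 3. [-(x - 7) = 5] LHS negated; negate both sides. So neg: x - 7 = -5.
Step 4. [x - 7 = -5] add 7: x sits inside (… - 7) ⇒ sub: x = 2.

Answer: x ∈ {2}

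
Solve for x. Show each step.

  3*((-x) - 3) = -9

Step 1. [3*((-x) - 3) = -9] LHS = 3·(…); ÷3 both sides. So div: (-x) - 3 = -3.
Step 2. [(-x) - 3 = -3] 3 comes off first (add 3) ⇒ sub: -x = 0.
Step 3. [-x = 0] leading − — multiply by −1. So neg: x = 0.

Answer: x ∈ {0}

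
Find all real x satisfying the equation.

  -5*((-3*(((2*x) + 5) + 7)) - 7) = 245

Step 1. [-5*((-3*(((2*x) + 5) + 7)) - 7) = 245] -5·(inner) — divide through by -5. So div: (-3*(((2*x) + 5) + 7)) - 7 = -49.
Step 2. [(-3*(((2*x) + 5) + 7)) - 7 = -49] peel the -7: add 7 from each side, so sub: -3*(((2*x) + 5) + 7) = -42.
Step 3. [-3*(((2*x) + 5) + 7) = -42] -3 out front; divide by -3, so div: ((2*x) + 5) + 7 = 14.
Step 4. [((2*x) + 5) + 7 = 14] +7 is outermost — subtract 7 both sides, so sub: (2*x) + 5 = 7.
Step 5. [(2*x) + 5 = 7] peel the +5: subtract 5 from each side ⇒ sub: 2*x = 2.
Step 6. [2*x = 2] 2·(inner) — divide through by 2. So div: x = 1.

Answer: x ∈ {1}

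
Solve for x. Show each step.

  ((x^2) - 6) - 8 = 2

Step 1. [((x^2) - 6) - 8 = 2] 8 comes off first (add 8) ⇒ sub: (x^2) - 6 = 10.
Step 2. [(x^2) - 6 = 10] 6 comes off first (add 6) ⇒ sub: x^2 = 16.
Step 3. [x^2 = 16] √ both sides: 16 ≥ 0 gives two branches. So sqrt: x = 4 or -4.

Answer: x ∈ {-4, 4}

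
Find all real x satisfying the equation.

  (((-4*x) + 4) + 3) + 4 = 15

Step 1. [(((-4*x) + 4) + 3) + 4 = 15] the outer +4 inverts by subtracting 4. So sub: ((-4*x) + 4) + 3 = 11.
Step 2. [((-4*x) + 4) + 3 = 11] subtract 3: x sits inside (… + 3) ⇒ sub: (-4*x) + 4 = 8.
Step 3. [(-4*x) + 4 = 8] common factor -4 (LHS and 8) — divide through. So factor: x - 1 = -2.
Step 4. [x - 1 = -2] peel the -1: add 1 from each side ⇒ sub: x = -1.

Answer: x ∈ {-1}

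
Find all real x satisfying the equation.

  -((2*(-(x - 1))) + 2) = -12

Step 1. [-((2*(-(x - 1))) + 2) = -12] leading − — multiply by −1, so neg: (2*(-(x - 1))) + 2 = 12.
Step 2. [(2*(-(x - 1))) + 2 = 12] 2 | LHS and 2 | 12: pull 2 out, so factor: (-(x - 1)) + 1 = 6.
Step 3. [(-(x - 1)) + 1 = 6] 1 comes off first (subtract 1). So sub: -(x - 1) = 5.
Step 4. [-(x - 1) = 5] LHS negated; negate both sides. So neg: x - 1 = -5.
Step 5. [x - 1 = -5] 1 comes off first (add 1). So sub: x = -4.

Answer: x ∈ {-4}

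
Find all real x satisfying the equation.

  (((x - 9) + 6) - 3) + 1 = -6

Step 1. [(((x - 9) + 6) - 3) + 1 = -6] subtract 1: x sits inside (… + 1). So sub: ((x - 9) + 6) - 3 = -7.
Step 2. [((x - 9) + 6) - 3 = -7] peel the -3: add 3 from each side, so sub: (x - 9) + 6 = -4.
Step 3. [(x - 9) + 6 = -4] peel the +6: subtract 6 from each side. So sub: x - 9 = -10.
Step 4. [x - 9 = -10] peel the -9: add 9 from each side. So sub: x = -1.

Answer: x ∈ {-1}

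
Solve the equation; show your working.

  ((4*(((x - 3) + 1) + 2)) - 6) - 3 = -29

Step 1. [((4*(((x - 3) + 1) + 2)) - 6) - 3 = -29] 3 comes off first (add 3). So sub: (4*(((x - 3) + 1) + 2)) - 6 = -26.
Step 2. [(4*(((x - 3) + 1) + 2)) - 6 = -26] peel the -6: add 6 from each side. So sub: 4*(((x - 3) + 1) + 2) = -20.
Step 3. [4*(((x - 3) + 1) + 2) = -20] 4 out front; divide by 4, so div: ((x - 3) + 1) + 2 = -5.
Step 4. [((x - 3) + 1) + 2 = -5] subtract 2: x sits inside (… + 2), so sub: (x - 3) + 1 = -7.
Step 5. [(x - 3) + 1 = -7] subtract 1: x sits inside (… + 1). So sub: x - 3 = -8.
Step 6. [x - 3 = -8] -3 is outermost — add 3 both sides. So sub: x = -5.

Answer: x ∈ {-5}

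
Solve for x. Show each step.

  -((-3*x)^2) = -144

Step 1. [-((-3*x)^2) = -144] LHS negated; negate both sides. So neg: (-3*x)^2 = 144.
Step 2. [(-3*x)^2 = 144] 144 ≥ 0, LHS is (·)² — take ±√, so sqrt: -3*x = 12 or -12.
Step 3. [-3*x = 12 or -12] -3 out front; divide by -3, so div: x = -4 or 4.

Answer: x ∈ {-4, 4}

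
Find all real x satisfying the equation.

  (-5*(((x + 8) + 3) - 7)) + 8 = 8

Step 1. [(-5*(((x + 8) + 3) - 7)) + 8 = 8] +8 is outermost — subtract 8 both sides ⇒ sub: -5*(((x + 8) + 3) - 7) = 0.
Step 2. [-5*(((x + 8) + 3) - 7) = 0] leading coefficient -5: divide by -5 ⇒ div: ((x + 8) + 3) - 7 = 0.
Step 3. [((x + 8) + 3) - 7 = 0] 7 comes off first (add 7) ⇒ sub: (x + 8) + 3 = 7.
Step 4. [(x + 8) + 3 = 7] subtract 3: x sits inside (… + 3) ⇒ sub: x + 8 = 4.
Step 5. [x + 8 = 4] subtract 8: x sits inside (… + 8), so sub: x = -4.

Answer: x ∈ {-4}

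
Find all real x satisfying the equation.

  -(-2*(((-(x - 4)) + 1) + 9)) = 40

Step 1. [-(-2*(((-(x - 4)) + 1) + 9)) = 40] leading − — multiply by −1, so neg: -2*(((-(x - 4)) + 1) + 9) = -40.
Step 2. [-2*(((-(x - 4)) + 1) + 9) = -40] LHS = -2·(…); ÷-2 both sides, so div: ((-(x - 4)) + 1) + 9 = 20.
Step 3. [((-(x - 4)) + 1) + 9 = 20] peel the +9: subtract 9 from each side, so sub: (-(x - 4)) + 1 = 11.
Step 4. [(-(x - 4)) + 1 = 11] peel the +1: subtract 1 from each side, so sub: -(x - 4) = 10.
Step 5. [-(x - 4) = 10] LHS negated; negate both sides. So neg: x - 4 = -10.
Step 6. [x - 4 = -10] 4 comes off first (add 4). So sub: x = -6.

Answer: x ∈ {-6}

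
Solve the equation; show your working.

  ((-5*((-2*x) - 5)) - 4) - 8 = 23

Step 1. [((-5*((-2*x) - 5)) - 4) - 8 = 23] -8 is outermost — add 8 both sides, so sub: (-5*((-2*x) - 5)) - 4 = 31.
Step 2. [(-5*((-2*x) - 5)) - 4 = 31] peel the -4: add 4 from each side ⇒ sub: -5*((-2*x) - 5) = 35.
Step 3. [-5*((-2*x) - 5) = 35] leading coefficient -5: divide by -5 ⇒ div: (-2*x) - 5 = -7.
Step 4. [(-2*x) - 5 = -7] 5 comes off first (add 5) ⇒ sub: -2*x = -2.
Step 5. [-2*x = -2] divide by the outer -2 ⇒ div: x = 1.

Answer: x ∈ {1}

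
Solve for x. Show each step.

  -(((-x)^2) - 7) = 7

Step 1. [-(((-x)^2) - 7) = 7] flip signs both sides, so neg: ((-x)^2) - 7 = -7.
Step 2. [((-x)^2) - 7 = -7] the outer -7 inverts by adding 7. So sub: (-x)^2 = 0.
Step 3. [(-x)^2 = 0] LHS squared, RHS 0 ≥ 0: apply √ (±). So sqrt: -x = 0.
Step 4. [-x = 0] leading − — multiply by −1, so neg: x = 0.

Answer: x ∈ {0}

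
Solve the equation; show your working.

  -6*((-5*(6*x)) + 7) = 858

Step 1. [-6*((-5*(6*x)) + 7) = 858] divide by the outer -6. So div: (-5*(6*x)) + 7 = -143.
Step 2. [(-5*(6*x)) + 7 = -143] +7 is outermost — subtract 7 both sides, so sub: -5*(6*x) = -150.
Step 3. [-5*(6*x) = -150] LHS = -5·(…); ÷-5 both sides. So div: 6*x = 30.
Step 4. [6*x = 30] 6·(inner) — divide through by 6, so div: x = 5.

Answer: x ∈ {5}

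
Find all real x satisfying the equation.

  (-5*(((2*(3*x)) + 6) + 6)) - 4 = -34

Step 1. [(-5*(((2*(3*x)) + 6) + 6)) - 4 = -34] add 4: x sits inside (… - 4), so sub: -5*(((2*(3*x)) + 6) + 6) = -30.
Step 2. [-5*(((2*(3*x)) + 6) + 6) = -30] -5·(inner) — divide through by -5, so div: ((2*(3*x)) + 6) + 6 = 6.
Step 3. [((2*(3*x)) + 6) + 6 = 6] 6 comes off first (subtract 6), so sub: (2*(3*x)) + 6 = 0.
Step 4. [(2*(3*x)) + 6 = 0] 6 comes off first (subtract 6) ⇒ sub: 2*(3*x) = -6.
Step 5. [2*(3*x) = -6] leading coefficient 2: divide by 2, so div: 3*x = -3.
Step 6. [3*x = -3] 3·(inner) — divide through by 3. So div: x = -1.

Answer: x ∈ {-1}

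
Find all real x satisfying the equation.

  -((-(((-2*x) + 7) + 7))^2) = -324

Step 1. [-((-(((-2*x) + 7) + 7))^2) = -324] LHS negated; negate both sides ⇒ neg: (-(((-2*x) + 7) + 7))^2 = 324.
Step 2. [(-(((-2*x) + 7) + 7))^2 = 324] LHS squared, RHS 324 ≥ 0: apply √ (±) ⇒ sqrt: -(((-2*x) + 7) + 7) = 18 or -18.
Step 3. [-(((-2*x) + 7) + 7) = 18 or -18] leading − — multiply by −1, so neg: ((-2*x) + 7) + 7 = -18 or 18.
Step 4. [((-2*x) + 7) + 7 = -18 or 18] +7 is outermost — subtract 7 both sides, so sub: (-2*x) + 7 = -25 or 11.
Step 5. [(-2*x) + 7 = -25 or 11] peel the +7: subtract 7 from each side. So sub: -2*x = -32 or 4.
Step 6. [-2*x = -32 or 4] divide by the outer -2, so div: x = 16 or -2.

Answer: x ∈ {-2, 16}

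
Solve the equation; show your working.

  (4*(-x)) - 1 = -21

Step 1. [(4*(-x)) - 1 = -21] 1 comes off first (add 1), so sub: 4*(-x) = -20.
Step 2. [4*(-x) = -20] 4·(inner) — divide through by 4 ⇒ div: -x = -5.
Step 3. [-x = -5] LHS negated; negate both sides, so neg: x = 5.

Answer: x ∈ {5}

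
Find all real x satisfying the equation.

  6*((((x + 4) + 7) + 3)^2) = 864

Step 1. [6*((((x + 4) + 7) + 3)^2) = 864] 6·(inner) — divide through by 6, so div: (((x + 4) + 7) + 3)^2 = 144.
Step 2. [(((x + 4) + 7) + 3)^2 = 144] 144 ≥ 0, LHS is (·)² — take ±√, so sqrt: ((x + 4) + 7) + 3 = 12 or -12.
Step 3. [((x + 4) + 7) + 3 = 12 or -12] peel the +3: subtract 3 from each side ⇒ sub: (x + 4) + 7 = 9 or -15.
Step 4. [(x + 4) + 7 = 9 or -15] 7 comes off first (subtract 7). So sub: x + 4 = 2 or -22.
Step 5. [x + 4 = 2 or -22] +4 is outermost — subtract 4 both sides, so sub: x = -2 or -26.

Answer: x ∈ {-26, -2}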